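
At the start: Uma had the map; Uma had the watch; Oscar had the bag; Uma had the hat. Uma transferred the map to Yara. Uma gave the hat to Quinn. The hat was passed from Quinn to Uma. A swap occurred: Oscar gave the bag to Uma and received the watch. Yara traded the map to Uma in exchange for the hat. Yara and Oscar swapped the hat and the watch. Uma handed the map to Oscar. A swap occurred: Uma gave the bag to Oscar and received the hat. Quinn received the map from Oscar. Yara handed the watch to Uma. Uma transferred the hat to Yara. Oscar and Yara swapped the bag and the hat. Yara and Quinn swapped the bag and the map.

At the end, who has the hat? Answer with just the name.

Tracking all object holders:
Start: map:Uma, watch:Uma, bag:Oscar, hat:Uma
Event 1 (give map: Uma -> Yara). State: map:Yara, watch:Uma, bag:Oscar, hat:Uma
Event 2 (give hat: Uma -> Quinn). State: map:Yara, watch:Uma, bag:Oscar, hat:Quinn
Event 3 (give hat: Quinn -> Uma). State: map:Yara, watch:Uma, bag:Oscar, hat:Uma
Event 4 (swap bag<->watch: now bag:Uma, watch:Oscar). State: map:Yara, watch:Oscar, bag:Uma, hat:Uma
Event 5 (swap map<->hat: now map:Uma, hat:Yara). State: map:Uma, watch:Oscar, bag:Uma, hat:Yara
Event 6 (swap hat<->watch: now hat:Oscar, watch:Yara). State: map:Uma, watch:Yara, bag:Uma, hat:Oscar
Event 7 (give map: Uma -> Oscar). State: map:Oscar, watch:Yara, bag:Uma, hat:Oscar
Event 8 (swap bag<->hat: now bag:Oscar, hat:Uma). State: map:Oscar, watch:Yara, bag:Oscar, hat:Uma
Event 9 (give map: Oscar -> Quinn). State: map:Quinn, watch:Yara, bag:Oscar, hat:Uma
Event 10 (give watch: Yara -> Uma). State: map:Quinn, watch:Uma, bag:Oscar, hat:Uma
Event 11 (give hat: Uma -> Yara). State: map:Quinn, watch:Uma, bag:Oscar, hat:Yara
Event 12 (swap bag<->hat: now bag:Yara, hat:Oscar). State: map:Quinn, watch:Uma, bag:Yara, hat:Oscar
Event 13 (swap bag<->map: now bag:Quinn, map:Yara). State: map:Yara, watch:Uma, bag:Quinn, hat:Oscar

Final state: map:Yara, watch:Uma, bag:Quinn, hat:Oscar
The hat is held by Oscar.

Answer: Oscar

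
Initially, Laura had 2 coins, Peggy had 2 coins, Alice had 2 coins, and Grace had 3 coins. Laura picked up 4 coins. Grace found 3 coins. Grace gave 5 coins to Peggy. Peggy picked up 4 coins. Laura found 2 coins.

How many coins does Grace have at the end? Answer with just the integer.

Answer: 1

Derivation:
Tracking counts step by step:
Start: Laura=2, Peggy=2, Alice=2, Grace=3
Event 1 (Laura +4): Laura: 2 -> 6. State: Laura=6, Peggy=2, Alice=2, Grace=3
Event 2 (Grace +3): Grace: 3 -> 6. State: Laura=6, Peggy=2, Alice=2, Grace=6
Event 3 (Grace -> Peggy, 5): Grace: 6 -> 1, Peggy: 2 -> 7. State: Laura=6, Peggy=7, Alice=2, Grace=1
Event 4 (Peggy +4): Peggy: 7 -> 11. State: Laura=6, Peggy=11, Alice=2, Grace=1
Event 5 (Laura +2): Laura: 6 -> 8. State: Laura=8, Peggy=11, Alice=2, Grace=1

Grace's final count: 1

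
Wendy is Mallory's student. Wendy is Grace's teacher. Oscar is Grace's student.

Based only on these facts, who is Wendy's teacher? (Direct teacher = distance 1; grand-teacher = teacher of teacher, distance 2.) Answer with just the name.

Reconstructing the teacher chain from the given facts:
  Mallory -> Wendy -> Grace -> Oscar
(each arrow means 'teacher of the next')
Positions in the chain (0 = top):
  position of Mallory: 0
  position of Wendy: 1
  position of Grace: 2
  position of Oscar: 3

Wendy is at position 1; the teacher is 1 step up the chain, i.e. position 0: Mallory.

Answer: Mallory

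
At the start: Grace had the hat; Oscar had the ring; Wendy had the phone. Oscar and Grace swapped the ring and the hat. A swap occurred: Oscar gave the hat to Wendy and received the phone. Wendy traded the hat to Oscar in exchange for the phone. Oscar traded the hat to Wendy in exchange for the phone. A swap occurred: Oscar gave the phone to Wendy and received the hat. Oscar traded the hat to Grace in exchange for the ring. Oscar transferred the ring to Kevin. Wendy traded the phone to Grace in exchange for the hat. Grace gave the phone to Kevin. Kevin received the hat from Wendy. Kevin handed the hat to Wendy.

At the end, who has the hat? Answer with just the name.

Answer: Wendy

Derivation:
Tracking all object holders:
Start: hat:Grace, ring:Oscar, phone:Wendy
Event 1 (swap ring<->hat: now ring:Grace, hat:Oscar). State: hat:Oscar, ring:Grace, phone:Wendy
Event 2 (swap hat<->phone: now hat:Wendy, phone:Oscar). State: hat:Wendy, ring:Grace, phone:Oscar
Event 3 (swap hat<->phone: now hat:Oscar, phone:Wendy). State: hat:Oscar, ring:Grace, phone:Wendy
Event 4 (swap hat<->phone: now hat:Wendy, phone:Oscar). State: hat:Wendy, ring:Grace, phone:Oscar
Event 5 (swap phone<->hat: now phone:Wendy, hat:Oscar). State: hat:Oscar, ring:Grace, phone:Wendy
Event 6 (swap hat<->ring: now hat:Grace, ring:Oscar). State: hat:Grace, ring:Oscar, phone:Wendy
Event 7 (give ring: Oscar -> Kevin). State: hat:Grace, ring:Kevin, phone:Wendy
Event 8 (swap phone<->hat: now phone:Grace, hat:Wendy). State: hat:Wendy, ring:Kevin, phone:Grace
Event 9 (give phone: Grace -> Kevin). State: hat:Wendy, ring:Kevin, phone:Kevin
Event 10 (give hat: Wendy -> Kevin). State: hat:Kevin, ring:Kevin, phone:Kevin
Event 11 (give hat: Kevin -> Wendy). State: hat:Wendy, ring:Kevin, phone:Kevin

Final state: hat:Wendy, ring:Kevin, phone:Kevin
The hat is held by Wendy.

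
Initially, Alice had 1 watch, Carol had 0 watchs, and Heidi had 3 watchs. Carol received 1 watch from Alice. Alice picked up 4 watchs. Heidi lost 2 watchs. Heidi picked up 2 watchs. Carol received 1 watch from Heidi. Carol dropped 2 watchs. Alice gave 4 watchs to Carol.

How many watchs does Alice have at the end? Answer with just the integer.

Answer: 0

Derivation:
Tracking counts step by step:
Start: Alice=1, Carol=0, Heidi=3
Event 1 (Alice -> Carol, 1): Alice: 1 -> 0, Carol: 0 -> 1. State: Alice=0, Carol=1, Heidi=3
Event 2 (Alice +4): Alice: 0 -> 4. State: Alice=4, Carol=1, Heidi=3
Event 3 (Heidi -2): Heidi: 3 -> 1. State: Alice=4, Carol=1, Heidi=1
Event 4 (Heidi +2): Heidi: 1 -> 3. State: Alice=4, Carol=1, Heidi=3
Event 5 (Heidi -> Carol, 1): Heidi: 3 -> 2, Carol: 1 -> 2. State: Alice=4, Carol=2, Heidi=2
Event 6 (Carol -2): Carol: 2 -> 0. State: Alice=4, Carol=0, Heidi=2
Event 7 (Alice -> Carol, 4): Alice: 4 -> 0, Carol: 0 -> 4. State: Alice=0, Carol=4, Heidi=2

Alice's final count: 0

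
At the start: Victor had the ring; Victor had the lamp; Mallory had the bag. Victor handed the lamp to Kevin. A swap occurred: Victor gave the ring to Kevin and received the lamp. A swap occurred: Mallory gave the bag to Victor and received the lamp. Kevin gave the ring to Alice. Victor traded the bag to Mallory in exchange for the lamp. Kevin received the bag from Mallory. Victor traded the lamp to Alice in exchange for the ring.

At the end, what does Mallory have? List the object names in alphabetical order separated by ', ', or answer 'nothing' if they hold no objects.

Tracking all object holders:
Start: ring:Victor, lamp:Victor, bag:Mallory
Event 1 (give lamp: Victor -> Kevin). State: ring:Victor, lamp:Kevin, bag:Mallory
Event 2 (swap ring<->lamp: now ring:Kevin, lamp:Victor). State: ring:Kevin, lamp:Victor, bag:Mallory
Event 3 (swap bag<->lamp: now bag:Victor, lamp:Mallory). State: ring:Kevin, lamp:Mallory, bag:Victor
Event 4 (give ring: Kevin -> Alice). State: ring:Alice, lamp:Mallory, bag:Victor
Event 5 (swap bag<->lamp: now bag:Mallory, lamp:Victor). State: ring:Alice, lamp:Victor, bag:Mallory
Event 6 (give bag: Mallory -> Kevin). State: ring:Alice, lamp:Victor, bag:Kevin
Event 7 (swap lamp<->ring: now lamp:Alice, ring:Victor). State: ring:Victor, lamp:Alice, bag:Kevin

Final state: ring:Victor, lamp:Alice, bag:Kevin
Mallory holds: (nothing).

Answer: nothing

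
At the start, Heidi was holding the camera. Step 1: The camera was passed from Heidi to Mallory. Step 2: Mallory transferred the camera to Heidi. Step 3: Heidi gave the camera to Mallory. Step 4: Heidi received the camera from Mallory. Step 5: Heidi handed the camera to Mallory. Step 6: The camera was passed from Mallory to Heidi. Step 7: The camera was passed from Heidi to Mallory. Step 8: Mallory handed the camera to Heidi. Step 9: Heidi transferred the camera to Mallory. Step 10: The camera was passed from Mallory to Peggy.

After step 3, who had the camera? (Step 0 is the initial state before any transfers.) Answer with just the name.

Tracking the camera holder through step 3:
After step 0 (start): Heidi
After step 1: Mallory
After step 2: Heidi
After step 3: Mallory

At step 3, the holder is Mallory.

Answer: Mallory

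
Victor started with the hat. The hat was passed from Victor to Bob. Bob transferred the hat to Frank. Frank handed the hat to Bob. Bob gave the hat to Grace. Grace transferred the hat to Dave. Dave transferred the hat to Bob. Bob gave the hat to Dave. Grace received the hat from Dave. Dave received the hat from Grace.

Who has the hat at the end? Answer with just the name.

Tracking the hat through each event:
Start: Victor has the hat.
After event 1: Bob has the hat.
After event 2: Frank has the hat.
After event 3: Bob has the hat.
After event 4: Grace has the hat.
After event 5: Dave has the hat.
After event 6: Bob has the hat.
After event 7: Dave has the hat.
After event 8: Grace has the hat.
After event 9: Dave has the hat.

Answer: Dave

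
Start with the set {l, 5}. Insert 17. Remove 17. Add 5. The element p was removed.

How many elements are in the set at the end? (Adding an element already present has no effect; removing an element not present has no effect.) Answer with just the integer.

Answer: 2

Derivation:
Tracking the set through each operation:
Start: {5, l}
Event 1 (add 17): added. Set: {17, 5, l}
Event 2 (remove 17): removed. Set: {5, l}
Event 3 (add 5): already present, no change. Set: {5, l}
Event 4 (remove p): not present, no change. Set: {5, l}

Final set: {5, l} (size 2)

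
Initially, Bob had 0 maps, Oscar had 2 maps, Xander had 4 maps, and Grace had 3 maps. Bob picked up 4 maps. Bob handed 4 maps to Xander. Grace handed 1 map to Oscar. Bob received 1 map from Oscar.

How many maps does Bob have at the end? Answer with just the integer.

Tracking counts step by step:
Start: Bob=0, Oscar=2, Xander=4, Grace=3
Event 1 (Bob +4): Bob: 0 -> 4. State: Bob=4, Oscar=2, Xander=4, Grace=3
Event 2 (Bob -> Xander, 4): Bob: 4 -> 0, Xander: 4 -> 8. State: Bob=0, Oscar=2, Xander=8, Grace=3
Event 3 (Grace -> Oscar, 1): Grace: 3 -> 2, Oscar: 2 -> 3. State: Bob=0, Oscar=3, Xander=8, Grace=2
Event 4 (Oscar -> Bob, 1): Oscar: 3 -> 2, Bob: 0 -> 1. State: Bob=1, Oscar=2, Xander=8, Grace=2

Bob's final count: 1

Answer: 1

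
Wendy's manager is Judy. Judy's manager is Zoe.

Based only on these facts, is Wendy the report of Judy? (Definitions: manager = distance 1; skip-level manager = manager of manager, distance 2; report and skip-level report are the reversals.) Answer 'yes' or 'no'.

Reconstructing the manager chain from the given facts:
  Zoe -> Judy -> Wendy
(each arrow means 'manager of the next')
Positions in the chain (0 = top):
  position of Zoe: 0
  position of Judy: 1
  position of Wendy: 2

Wendy is at position 2, Judy is at position 1; signed distance (j - i) = -1.
'report' requires j - i = -1. Actual distance is -1, so the relation HOLDS.

Answer: yes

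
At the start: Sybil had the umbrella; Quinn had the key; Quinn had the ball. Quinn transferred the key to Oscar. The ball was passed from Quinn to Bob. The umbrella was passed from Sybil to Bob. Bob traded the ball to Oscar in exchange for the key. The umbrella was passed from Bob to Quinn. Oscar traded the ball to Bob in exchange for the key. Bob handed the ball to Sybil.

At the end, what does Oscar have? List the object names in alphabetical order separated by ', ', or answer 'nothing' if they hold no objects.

Answer: key

Derivation:
Tracking all object holders:
Start: umbrella:Sybil, key:Quinn, ball:Quinn
Event 1 (give key: Quinn -> Oscar). State: umbrella:Sybil, key:Oscar, ball:Quinn
Event 2 (give ball: Quinn -> Bob). State: umbrella:Sybil, key:Oscar, ball:Bob
Event 3 (give umbrella: Sybil -> Bob). State: umbrella:Bob, key:Oscar, ball:Bob
Event 4 (swap ball<->key: now ball:Oscar, key:Bob). State: umbrella:Bob, key:Bob, ball:Oscar
Event 5 (give umbrella: Bob -> Quinn). State: umbrella:Quinn, key:Bob, ball:Oscar
Event 6 (swap ball<->key: now ball:Bob, key:Oscar). State: umbrella:Quinn, key:Oscar, ball:Bob
Event 7 (give ball: Bob -> Sybil). State: umbrella:Quinn, key:Oscar, ball:Sybil

Final state: umbrella:Quinn, key:Oscar, ball:Sybil
Oscar holds: key.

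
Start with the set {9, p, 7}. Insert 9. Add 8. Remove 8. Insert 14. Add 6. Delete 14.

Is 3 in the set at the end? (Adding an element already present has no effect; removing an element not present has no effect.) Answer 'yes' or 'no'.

Tracking the set through each operation:
Start: {7, 9, p}
Event 1 (add 9): already present, no change. Set: {7, 9, p}
Event 2 (add 8): added. Set: {7, 8, 9, p}
Event 3 (remove 8): removed. Set: {7, 9, p}
Event 4 (add 14): added. Set: {14, 7, 9, p}
Event 5 (add 6): added. Set: {14, 6, 7, 9, p}
Event 6 (remove 14): removed. Set: {6, 7, 9, p}

Final set: {6, 7, 9, p} (size 4)
3 is NOT in the final set.

Answer: no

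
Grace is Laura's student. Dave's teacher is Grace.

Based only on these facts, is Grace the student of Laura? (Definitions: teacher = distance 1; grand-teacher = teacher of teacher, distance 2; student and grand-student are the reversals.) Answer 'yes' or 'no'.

Reconstructing the teacher chain from the given facts:
  Laura -> Grace -> Dave
(each arrow means 'teacher of the next')
Positions in the chain (0 = top):
  position of Laura: 0
  position of Grace: 1
  position of Dave: 2

Grace is at position 1, Laura is at position 0; signed distance (j - i) = -1.
'student' requires j - i = -1. Actual distance is -1, so the relation HOLDS.

Answer: yes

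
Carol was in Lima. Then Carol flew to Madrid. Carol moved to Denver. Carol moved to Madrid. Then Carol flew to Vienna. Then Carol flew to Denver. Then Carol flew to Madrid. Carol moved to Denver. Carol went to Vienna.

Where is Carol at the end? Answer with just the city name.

Tracking Carol's location:
Start: Carol is in Lima.
After move 1: Lima -> Madrid. Carol is in Madrid.
After move 2: Madrid -> Denver. Carol is in Denver.
After move 3: Denver -> Madrid. Carol is in Madrid.
After move 4: Madrid -> Vienna. Carol is in Vienna.
After move 5: Vienna -> Denver. Carol is in Denver.
After move 6: Denver -> Madrid. Carol is in Madrid.
After move 7: Madrid -> Denver. Carol is in Denver.
After move 8: Denver -> Vienna. Carol is in Vienna.

Answer: Vienna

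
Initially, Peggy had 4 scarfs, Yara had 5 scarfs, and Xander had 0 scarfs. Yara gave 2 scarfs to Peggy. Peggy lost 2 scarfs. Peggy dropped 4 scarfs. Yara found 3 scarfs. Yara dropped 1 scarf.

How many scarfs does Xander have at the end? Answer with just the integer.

Tracking counts step by step:
Start: Peggy=4, Yara=5, Xander=0
Event 1 (Yara -> Peggy, 2): Yara: 5 -> 3, Peggy: 4 -> 6. State: Peggy=6, Yara=3, Xander=0
Event 2 (Peggy -2): Peggy: 6 -> 4. State: Peggy=4, Yara=3, Xander=0
Event 3 (Peggy -4): Peggy: 4 -> 0. State: Peggy=0, Yara=3, Xander=0
Event 4 (Yara +3): Yara: 3 -> 6. State: Peggy=0, Yara=6, Xander=0
Event 5 (Yara -1): Yara: 6 -> 5. State: Peggy=0, Yara=5, Xander=0

Xander's final count: 0

Answer: 0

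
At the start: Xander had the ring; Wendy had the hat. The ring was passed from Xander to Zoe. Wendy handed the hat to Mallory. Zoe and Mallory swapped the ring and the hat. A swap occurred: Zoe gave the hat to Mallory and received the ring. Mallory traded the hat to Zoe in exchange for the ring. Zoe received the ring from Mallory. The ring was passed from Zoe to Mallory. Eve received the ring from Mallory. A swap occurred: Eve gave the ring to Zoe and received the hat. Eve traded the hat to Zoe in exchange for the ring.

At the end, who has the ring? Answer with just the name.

Answer: Eve

Derivation:
Tracking all object holders:
Start: ring:Xander, hat:Wendy
Event 1 (give ring: Xander -> Zoe). State: ring:Zoe, hat:Wendy
Event 2 (give hat: Wendy -> Mallory). State: ring:Zoe, hat:Mallory
Event 3 (swap ring<->hat: now ring:Mallory, hat:Zoe). State: ring:Mallory, hat:Zoe
Event 4 (swap hat<->ring: now hat:Mallory, ring:Zoe). State: ring:Zoe, hat:Mallory
Event 5 (swap hat<->ring: now hat:Zoe, ring:Mallory). State: ring:Mallory, hat:Zoe
Event 6 (give ring: Mallory -> Zoe). State: ring:Zoe, hat:Zoe
Event 7 (give ring: Zoe -> Mallory). State: ring:Mallory, hat:Zoe
Event 8 (give ring: Mallory -> Eve). State: ring:Eve, hat:Zoe
Event 9 (swap ring<->hat: now ring:Zoe, hat:Eve). State: ring:Zoe, hat:Eve
Event 10 (swap hat<->ring: now hat:Zoe, ring:Eve). State: ring:Eve, hat:Zoe

Final state: ring:Eve, hat:Zoe
The ring is held by Eve.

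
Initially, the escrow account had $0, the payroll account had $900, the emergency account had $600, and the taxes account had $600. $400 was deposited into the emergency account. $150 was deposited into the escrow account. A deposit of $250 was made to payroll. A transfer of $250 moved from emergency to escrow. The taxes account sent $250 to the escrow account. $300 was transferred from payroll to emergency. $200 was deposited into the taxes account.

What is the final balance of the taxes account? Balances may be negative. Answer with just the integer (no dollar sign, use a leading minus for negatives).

Tracking account balances step by step:
Start: escrow=0, payroll=900, emergency=600, taxes=600
Event 1 (deposit 400 to emergency): emergency: 600 + 400 = 1000. Balances: escrow=0, payroll=900, emergency=1000, taxes=600
Event 2 (deposit 150 to escrow): escrow: 0 + 150 = 150. Balances: escrow=150, payroll=900, emergency=1000, taxes=600
Event 3 (deposit 250 to payroll): payroll: 900 + 250 = 1150. Balances: escrow=150, payroll=1150, emergency=1000, taxes=600
Event 4 (transfer 250 emergency -> escrow): emergency: 1000 - 250 = 750, escrow: 150 + 250 = 400. Balances: escrow=400, payroll=1150, emergency=750, taxes=600
Event 5 (transfer 250 taxes -> escrow): taxes: 600 - 250 = 350, escrow: 400 + 250 = 650. Balances: escrow=650, payroll=1150, emergency=750, taxes=350
Event 6 (transfer 300 payroll -> emergency): payroll: 1150 - 300 = 850, emergency: 750 + 300 = 1050. Balances: escrow=650, payroll=850, emergency=1050, taxes=350
Event 7 (deposit 200 to taxes): taxes: 350 + 200 = 550. Balances: escrow=650, payroll=850, emergency=1050, taxes=550

Final balance of taxes: 550

Answer: 550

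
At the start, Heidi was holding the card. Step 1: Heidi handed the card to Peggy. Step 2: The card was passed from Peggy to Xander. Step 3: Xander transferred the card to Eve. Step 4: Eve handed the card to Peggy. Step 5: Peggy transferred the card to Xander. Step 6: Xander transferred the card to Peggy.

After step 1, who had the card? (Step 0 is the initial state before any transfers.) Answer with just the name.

Answer: Peggy

Derivation:
Tracking the card holder through step 1:
After step 0 (start): Heidi
After step 1: Peggy

At step 1, the holder is Peggy.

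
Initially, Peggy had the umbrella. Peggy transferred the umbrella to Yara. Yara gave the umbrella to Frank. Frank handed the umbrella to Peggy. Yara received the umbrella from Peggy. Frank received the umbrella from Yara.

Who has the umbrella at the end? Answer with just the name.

Answer: Frank

Derivation:
Tracking the umbrella through each event:
Start: Peggy has the umbrella.
After event 1: Yara has the umbrella.
After event 2: Frank has the umbrella.
After event 3: Peggy has the umbrella.
After event 4: Yara has the umbrella.
After event 5: Frank has the umbrella.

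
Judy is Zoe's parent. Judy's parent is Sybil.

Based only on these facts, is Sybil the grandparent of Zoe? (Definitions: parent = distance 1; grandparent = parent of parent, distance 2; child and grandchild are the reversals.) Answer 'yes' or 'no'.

Reconstructing the parent chain from the given facts:
  Sybil -> Judy -> Zoe
(each arrow means 'parent of the next')
Positions in the chain (0 = top):
  position of Sybil: 0
  position of Judy: 1
  position of Zoe: 2

Sybil is at position 0, Zoe is at position 2; signed distance (j - i) = 2.
'grandparent' requires j - i = 2. Actual distance is 2, so the relation HOLDS.

Answer: yes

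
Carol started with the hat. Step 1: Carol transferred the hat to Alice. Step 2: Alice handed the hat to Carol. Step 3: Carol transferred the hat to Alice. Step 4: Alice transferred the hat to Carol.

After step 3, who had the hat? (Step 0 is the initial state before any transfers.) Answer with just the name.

Answer: Alice

Derivation:
Tracking the hat holder through step 3:
After step 0 (start): Carol
After step 1: Alice
After step 2: Carol
After step 3: Alice

At step 3, the holder is Alice.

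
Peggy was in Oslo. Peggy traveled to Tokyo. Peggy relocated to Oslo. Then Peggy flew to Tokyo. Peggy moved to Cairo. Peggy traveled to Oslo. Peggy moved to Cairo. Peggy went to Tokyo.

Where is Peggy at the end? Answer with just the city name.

Answer: Tokyo

Derivation:
Tracking Peggy's location:
Start: Peggy is in Oslo.
After move 1: Oslo -> Tokyo. Peggy is in Tokyo.
After move 2: Tokyo -> Oslo. Peggy is in Oslo.
After move 3: Oslo -> Tokyo. Peggy is in Tokyo.
After move 4: Tokyo -> Cairo. Peggy is in Cairo.
After move 5: Cairo -> Oslo. Peggy is in Oslo.
After move 6: Oslo -> Cairo. Peggy is in Cairo.
After move 7: Cairo -> Tokyo. Peggy is in Tokyo.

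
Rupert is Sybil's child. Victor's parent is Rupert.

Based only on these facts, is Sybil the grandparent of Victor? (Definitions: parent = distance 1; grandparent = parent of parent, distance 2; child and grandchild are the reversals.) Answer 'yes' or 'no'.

Answer: yes

Derivation:
Reconstructing the parent chain from the given facts:
  Sybil -> Rupert -> Victor
(each arrow means 'parent of the next')
Positions in the chain (0 = top):
  position of Sybil: 0
  position of Rupert: 1
  position of Victor: 2

Sybil is at position 0, Victor is at position 2; signed distance (j - i) = 2.
'grandparent' requires j - i = 2. Actual distance is 2, so the relation HOLDS.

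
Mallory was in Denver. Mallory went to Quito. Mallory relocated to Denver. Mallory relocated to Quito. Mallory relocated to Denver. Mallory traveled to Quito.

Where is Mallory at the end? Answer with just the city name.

Answer: Quito

Derivation:
Tracking Mallory's location:
Start: Mallory is in Denver.
After move 1: Denver -> Quito. Mallory is in Quito.
After move 2: Quito -> Denver. Mallory is in Denver.
After move 3: Denver -> Quito. Mallory is in Quito.
After move 4: Quito -> Denver. Mallory is in Denver.
After move 5: Denver -> Quito. Mallory is in Quito.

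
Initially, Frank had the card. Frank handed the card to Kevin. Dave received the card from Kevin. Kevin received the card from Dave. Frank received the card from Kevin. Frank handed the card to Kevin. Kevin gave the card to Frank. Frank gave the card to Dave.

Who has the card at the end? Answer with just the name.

Tracking the card through each event:
Start: Frank has the card.
After event 1: Kevin has the card.
After event 2: Dave has the card.
After event 3: Kevin has the card.
After event 4: Frank has the card.
After event 5: Kevin has the card.
After event 6: Frank has the card.
After event 7: Dave has the card.

Answer: Dave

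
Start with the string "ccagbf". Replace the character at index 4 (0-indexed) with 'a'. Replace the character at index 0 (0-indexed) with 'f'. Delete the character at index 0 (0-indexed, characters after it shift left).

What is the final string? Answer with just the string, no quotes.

Applying each edit step by step:
Start: "ccagbf"
Op 1 (replace idx 4: 'b' -> 'a'): "ccagbf" -> "ccagaf"
Op 2 (replace idx 0: 'c' -> 'f'): "ccagaf" -> "fcagaf"
Op 3 (delete idx 0 = 'f'): "fcagaf" -> "cagaf"

Answer: cagaf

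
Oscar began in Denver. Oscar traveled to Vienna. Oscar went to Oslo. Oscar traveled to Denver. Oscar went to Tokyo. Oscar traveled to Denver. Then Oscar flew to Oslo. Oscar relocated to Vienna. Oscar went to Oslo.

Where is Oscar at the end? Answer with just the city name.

Tracking Oscar's location:
Start: Oscar is in Denver.
After move 1: Denver -> Vienna. Oscar is in Vienna.
After move 2: Vienna -> Oslo. Oscar is in Oslo.
After move 3: Oslo -> Denver. Oscar is in Denver.
After move 4: Denver -> Tokyo. Oscar is in Tokyo.
After move 5: Tokyo -> Denver. Oscar is in Denver.
After move 6: Denver -> Oslo. Oscar is in Oslo.
After move 7: Oslo -> Vienna. Oscar is in Vienna.
After move 8: Vienna -> Oslo. Oscar is in Oslo.

Answer: Oslo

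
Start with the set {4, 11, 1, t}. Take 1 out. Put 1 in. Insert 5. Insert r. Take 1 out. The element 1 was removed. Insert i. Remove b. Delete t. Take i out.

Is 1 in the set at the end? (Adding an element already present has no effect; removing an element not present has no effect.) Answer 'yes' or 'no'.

Answer: no

Derivation:
Tracking the set through each operation:
Start: {1, 11, 4, t}
Event 1 (remove 1): removed. Set: {11, 4, t}
Event 2 (add 1): added. Set: {1, 11, 4, t}
Event 3 (add 5): added. Set: {1, 11, 4, 5, t}
Event 4 (add r): added. Set: {1, 11, 4, 5, r, t}
Event 5 (remove 1): removed. Set: {11, 4, 5, r, t}
Event 6 (remove 1): not present, no change. Set: {11, 4, 5, r, t}
Event 7 (add i): added. Set: {11, 4, 5, i, r, t}
Event 8 (remove b): not present, no change. Set: {11, 4, 5, i, r, t}
Event 9 (remove t): removed. Set: {11, 4, 5, i, r}
Event 10 (remove i): removed. Set: {11, 4, 5, r}

Final set: {11, 4, 5, r} (size 4)
1 is NOT in the final set.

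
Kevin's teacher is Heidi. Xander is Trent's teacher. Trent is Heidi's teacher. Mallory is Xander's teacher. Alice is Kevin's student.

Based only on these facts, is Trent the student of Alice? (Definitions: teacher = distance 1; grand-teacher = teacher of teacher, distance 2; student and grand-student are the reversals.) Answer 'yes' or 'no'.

Answer: no

Derivation:
Reconstructing the teacher chain from the given facts:
  Mallory -> Xander -> Trent -> Heidi -> Kevin -> Alice
(each arrow means 'teacher of the next')
Positions in the chain (0 = top):
  position of Mallory: 0
  position of Xander: 1
  position of Trent: 2
  position of Heidi: 3
  position of Kevin: 4
  position of Alice: 5

Trent is at position 2, Alice is at position 5; signed distance (j - i) = 3.
'student' requires j - i = -1. Actual distance is 3, so the relation does NOT hold.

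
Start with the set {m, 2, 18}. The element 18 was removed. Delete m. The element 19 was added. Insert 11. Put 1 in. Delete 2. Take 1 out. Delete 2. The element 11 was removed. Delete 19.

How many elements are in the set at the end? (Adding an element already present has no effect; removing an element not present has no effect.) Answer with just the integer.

Answer: 0

Derivation:
Tracking the set through each operation:
Start: {18, 2, m}
Event 1 (remove 18): removed. Set: {2, m}
Event 2 (remove m): removed. Set: {2}
Event 3 (add 19): added. Set: {19, 2}
Event 4 (add 11): added. Set: {11, 19, 2}
Event 5 (add 1): added. Set: {1, 11, 19, 2}
Event 6 (remove 2): removed. Set: {1, 11, 19}
Event 7 (remove 1): removed. Set: {11, 19}
Event 8 (remove 2): not present, no change. Set: {11, 19}
Event 9 (remove 11): removed. Set: {19}
Event 10 (remove 19): removed. Set: {}

Final set: {} (size 0)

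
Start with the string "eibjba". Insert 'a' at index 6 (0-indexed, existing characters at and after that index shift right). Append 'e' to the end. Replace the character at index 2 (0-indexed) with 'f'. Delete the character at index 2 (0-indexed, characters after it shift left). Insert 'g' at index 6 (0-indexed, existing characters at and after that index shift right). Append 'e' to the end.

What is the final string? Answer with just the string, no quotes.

Applying each edit step by step:
Start: "eibjba"
Op 1 (insert 'a' at idx 6): "eibjba" -> "eibjbaa"
Op 2 (append 'e'): "eibjbaa" -> "eibjbaae"
Op 3 (replace idx 2: 'b' -> 'f'): "eibjbaae" -> "eifjbaae"
Op 4 (delete idx 2 = 'f'): "eifjbaae" -> "eijbaae"
Op 5 (insert 'g' at idx 6): "eijbaae" -> "eijbaage"
Op 6 (append 'e'): "eijbaage" -> "eijbaagee"

Answer: eijbaagee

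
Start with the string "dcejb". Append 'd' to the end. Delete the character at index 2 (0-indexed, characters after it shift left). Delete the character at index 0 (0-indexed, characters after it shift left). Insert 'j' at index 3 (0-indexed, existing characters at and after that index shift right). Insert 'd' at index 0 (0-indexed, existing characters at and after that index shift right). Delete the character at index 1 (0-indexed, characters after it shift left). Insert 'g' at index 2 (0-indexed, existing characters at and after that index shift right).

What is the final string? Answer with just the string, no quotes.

Answer: djgbjd

Derivation:
Applying each edit step by step:
Start: "dcejb"
Op 1 (append 'd'): "dcejb" -> "dcejbd"
Op 2 (delete idx 2 = 'e'): "dcejbd" -> "dcjbd"
Op 3 (delete idx 0 = 'd'): "dcjbd" -> "cjbd"
Op 4 (insert 'j' at idx 3): "cjbd" -> "cjbjd"
Op 5 (insert 'd' at idx 0): "cjbjd" -> "dcjbjd"
Op 6 (delete idx 1 = 'c'): "dcjbjd" -> "djbjd"
Op 7 (insert 'g' at idx 2): "djbjd" -> "djgbjd"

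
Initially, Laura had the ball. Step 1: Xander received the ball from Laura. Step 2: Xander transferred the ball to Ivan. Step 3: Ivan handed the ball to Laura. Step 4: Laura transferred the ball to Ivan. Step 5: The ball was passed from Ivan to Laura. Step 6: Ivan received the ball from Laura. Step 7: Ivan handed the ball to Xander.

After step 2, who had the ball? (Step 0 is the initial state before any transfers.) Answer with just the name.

Answer: Ivan

Derivation:
Tracking the ball holder through step 2:
After step 0 (start): Laura
After step 1: Xander
After step 2: Ivan

At step 2, the holder is Ivan.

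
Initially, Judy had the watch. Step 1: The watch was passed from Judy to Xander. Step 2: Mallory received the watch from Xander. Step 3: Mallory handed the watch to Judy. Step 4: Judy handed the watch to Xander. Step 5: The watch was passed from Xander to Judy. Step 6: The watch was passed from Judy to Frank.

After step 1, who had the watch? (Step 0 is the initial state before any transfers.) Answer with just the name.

Tracking the watch holder through step 1:
After step 0 (start): Judy
After step 1: Xander

At step 1, the holder is Xander.

Answer: Xander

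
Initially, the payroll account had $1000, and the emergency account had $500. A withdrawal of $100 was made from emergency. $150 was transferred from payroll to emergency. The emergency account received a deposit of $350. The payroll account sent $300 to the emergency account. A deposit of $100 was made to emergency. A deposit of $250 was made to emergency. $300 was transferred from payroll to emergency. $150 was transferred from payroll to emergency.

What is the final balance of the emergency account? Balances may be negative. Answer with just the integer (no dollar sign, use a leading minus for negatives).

Answer: 2000

Derivation:
Tracking account balances step by step:
Start: payroll=1000, emergency=500
Event 1 (withdraw 100 from emergency): emergency: 500 - 100 = 400. Balances: payroll=1000, emergency=400
Event 2 (transfer 150 payroll -> emergency): payroll: 1000 - 150 = 850, emergency: 400 + 150 = 550. Balances: payroll=850, emergency=550
Event 3 (deposit 350 to emergency): emergency: 550 + 350 = 900. Balances: payroll=850, emergency=900
Event 4 (transfer 300 payroll -> emergency): payroll: 850 - 300 = 550, emergency: 900 + 300 = 1200. Balances: payroll=550, emergency=1200
Event 5 (deposit 100 to emergency): emergency: 1200 + 100 = 1300. Balances: payroll=550, emergency=1300
Event 6 (deposit 250 to emergency): emergency: 1300 + 250 = 1550. Balances: payroll=550, emergency=1550
Event 7 (transfer 300 payroll -> emergency): payroll: 550 - 300 = 250, emergency: 1550 + 300 = 1850. Balances: payroll=250, emergency=1850
Event 8 (transfer 150 payroll -> emergency): payroll: 250 - 150 = 100, emergency: 1850 + 150 = 2000. Balances: payroll=100, emergency=2000

Final balance of emergency: 2000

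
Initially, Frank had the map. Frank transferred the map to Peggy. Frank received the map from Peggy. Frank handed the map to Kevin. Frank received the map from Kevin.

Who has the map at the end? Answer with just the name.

Answer: Frank

Derivation:
Tracking the map through each event:
Start: Frank has the map.
After event 1: Peggy has the map.
After event 2: Frank has the map.
After event 3: Kevin has the map.
After event 4: Frank has the map.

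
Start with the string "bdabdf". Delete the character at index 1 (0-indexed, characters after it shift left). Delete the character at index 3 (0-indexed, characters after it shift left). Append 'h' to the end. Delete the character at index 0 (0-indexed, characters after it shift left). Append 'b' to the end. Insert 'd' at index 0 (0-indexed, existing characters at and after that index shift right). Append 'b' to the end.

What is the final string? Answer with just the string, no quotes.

Applying each edit step by step:
Start: "bdabdf"
Op 1 (delete idx 1 = 'd'): "bdabdf" -> "babdf"
Op 2 (delete idx 3 = 'd'): "babdf" -> "babf"
Op 3 (append 'h'): "babf" -> "babfh"
Op 4 (delete idx 0 = 'b'): "babfh" -> "abfh"
Op 5 (append 'b'): "abfh" -> "abfhb"
Op 6 (insert 'd' at idx 0): "abfhb" -> "dabfhb"
Op 7 (append 'b'): "dabfhb" -> "dabfhbb"

Answer: dabfhbb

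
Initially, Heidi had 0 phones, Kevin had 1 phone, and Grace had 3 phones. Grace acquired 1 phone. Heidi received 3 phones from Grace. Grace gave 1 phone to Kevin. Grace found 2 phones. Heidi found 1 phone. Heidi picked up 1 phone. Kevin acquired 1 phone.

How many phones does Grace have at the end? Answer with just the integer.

Answer: 2

Derivation:
Tracking counts step by step:
Start: Heidi=0, Kevin=1, Grace=3
Event 1 (Grace +1): Grace: 3 -> 4. State: Heidi=0, Kevin=1, Grace=4
Event 2 (Grace -> Heidi, 3): Grace: 4 -> 1, Heidi: 0 -> 3. State: Heidi=3, Kevin=1, Grace=1
Event 3 (Grace -> Kevin, 1): Grace: 1 -> 0, Kevin: 1 -> 2. State: Heidi=3, Kevin=2, Grace=0
Event 4 (Grace +2): Grace: 0 -> 2. State: Heidi=3, Kevin=2, Grace=2
Event 5 (Heidi +1): Heidi: 3 -> 4. State: Heidi=4, Kevin=2, Grace=2
Event 6 (Heidi +1): Heidi: 4 -> 5. State: Heidi=5, Kevin=2, Grace=2
Event 7 (Kevin +1): Kevin: 2 -> 3. State: Heidi=5, Kevin=3, Grace=2

Grace's final count: 2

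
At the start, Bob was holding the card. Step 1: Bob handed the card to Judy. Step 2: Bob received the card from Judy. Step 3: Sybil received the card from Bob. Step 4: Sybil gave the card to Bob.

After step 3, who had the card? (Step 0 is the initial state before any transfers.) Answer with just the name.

Answer: Sybil

Derivation:
Tracking the card holder through step 3:
After step 0 (start): Bob
After step 1: Judy
After step 2: Bob
After step 3: Sybil

At step 3, the holder is Sybil.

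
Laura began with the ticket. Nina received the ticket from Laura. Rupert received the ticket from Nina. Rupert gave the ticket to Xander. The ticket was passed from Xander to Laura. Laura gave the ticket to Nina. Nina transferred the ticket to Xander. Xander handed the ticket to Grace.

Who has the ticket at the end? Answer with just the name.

Answer: Grace

Derivation:
Tracking the ticket through each event:
Start: Laura has the ticket.
After event 1: Nina has the ticket.
After event 2: Rupert has the ticket.
After event 3: Xander has the ticket.
After event 4: Laura has the ticket.
After event 5: Nina has the ticket.
After event 6: Xander has the ticket.
After event 7: Grace has the ticket.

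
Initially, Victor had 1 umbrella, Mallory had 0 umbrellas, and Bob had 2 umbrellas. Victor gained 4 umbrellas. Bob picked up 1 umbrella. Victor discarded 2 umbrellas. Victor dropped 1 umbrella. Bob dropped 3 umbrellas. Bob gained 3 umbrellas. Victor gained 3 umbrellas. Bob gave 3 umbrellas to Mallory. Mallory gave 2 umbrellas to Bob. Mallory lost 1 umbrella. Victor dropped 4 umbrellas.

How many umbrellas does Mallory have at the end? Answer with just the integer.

Answer: 0

Derivation:
Tracking counts step by step:
Start: Victor=1, Mallory=0, Bob=2
Event 1 (Victor +4): Victor: 1 -> 5. State: Victor=5, Mallory=0, Bob=2
Event 2 (Bob +1): Bob: 2 -> 3. State: Victor=5, Mallory=0, Bob=3
Event 3 (Victor -2): Victor: 5 -> 3. State: Victor=3, Mallory=0, Bob=3
Event 4 (Victor -1): Victor: 3 -> 2. State: Victor=2, Mallory=0, Bob=3
Event 5 (Bob -3): Bob: 3 -> 0. State: Victor=2, Mallory=0, Bob=0
Event 6 (Bob +3): Bob: 0 -> 3. State: Victor=2, Mallory=0, Bob=3
Event 7 (Victor +3): Victor: 2 -> 5. State: Victor=5, Mallory=0, Bob=3
Event 8 (Bob -> Mallory, 3): Bob: 3 -> 0, Mallory: 0 -> 3. State: Victor=5, Mallory=3, Bob=0
Event 9 (Mallory -> Bob, 2): Mallory: 3 -> 1, Bob: 0 -> 2. State: Victor=5, Mallory=1, Bob=2
Event 10 (Mallory -1): Mallory: 1 -> 0. State: Victor=5, Mallory=0, Bob=2
Event 11 (Victor -4): Victor: 5 -> 1. State: Victor=1, Mallory=0, Bob=2

Mallory's final count: 0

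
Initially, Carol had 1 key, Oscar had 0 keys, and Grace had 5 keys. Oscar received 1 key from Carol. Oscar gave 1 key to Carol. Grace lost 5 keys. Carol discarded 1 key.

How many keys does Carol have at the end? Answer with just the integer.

Answer: 0

Derivation:
Tracking counts step by step:
Start: Carol=1, Oscar=0, Grace=5
Event 1 (Carol -> Oscar, 1): Carol: 1 -> 0, Oscar: 0 -> 1. State: Carol=0, Oscar=1, Grace=5
Event 2 (Oscar -> Carol, 1): Oscar: 1 -> 0, Carol: 0 -> 1. State: Carol=1, Oscar=0, Grace=5
Event 3 (Grace -5): Grace: 5 -> 0. State: Carol=1, Oscar=0, Grace=0
Event 4 (Carol -1): Carol: 1 -> 0. State: Carol=0, Oscar=0, Grace=0

Carol's final count: 0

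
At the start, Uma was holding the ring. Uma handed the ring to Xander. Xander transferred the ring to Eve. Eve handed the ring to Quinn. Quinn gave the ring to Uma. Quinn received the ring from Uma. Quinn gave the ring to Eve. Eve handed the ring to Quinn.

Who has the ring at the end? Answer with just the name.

Answer: Quinn

Derivation:
Tracking the ring through each event:
Start: Uma has the ring.
After event 1: Xander has the ring.
After event 2: Eve has the ring.
After event 3: Quinn has the ring.
After event 4: Uma has the ring.
After event 5: Quinn has the ring.
After event 6: Eve has the ring.
After event 7: Quinn has the ring.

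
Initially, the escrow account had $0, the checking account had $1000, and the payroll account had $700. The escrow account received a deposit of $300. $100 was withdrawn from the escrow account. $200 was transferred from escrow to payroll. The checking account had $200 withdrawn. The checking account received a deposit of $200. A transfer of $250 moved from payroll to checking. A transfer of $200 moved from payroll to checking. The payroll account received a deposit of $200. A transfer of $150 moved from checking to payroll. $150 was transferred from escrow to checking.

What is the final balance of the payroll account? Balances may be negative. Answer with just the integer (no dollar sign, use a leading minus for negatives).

Tracking account balances step by step:
Start: escrow=0, checking=1000, payroll=700
Event 1 (deposit 300 to escrow): escrow: 0 + 300 = 300. Balances: escrow=300, checking=1000, payroll=700
Event 2 (withdraw 100 from escrow): escrow: 300 - 100 = 200. Balances: escrow=200, checking=1000, payroll=700
Event 3 (transfer 200 escrow -> payroll): escrow: 200 - 200 = 0, payroll: 700 + 200 = 900. Balances: escrow=0, checking=1000, payroll=900
Event 4 (withdraw 200 from checking): checking: 1000 - 200 = 800. Balances: escrow=0, checking=800, payroll=900
Event 5 (deposit 200 to checking): checking: 800 + 200 = 1000. Balances: escrow=0, checking=1000, payroll=900
Event 6 (transfer 250 payroll -> checking): payroll: 900 - 250 = 650, checking: 1000 + 250 = 1250. Balances: escrow=0, checking=1250, payroll=650
Event 7 (transfer 200 payroll -> checking): payroll: 650 - 200 = 450, checking: 1250 + 200 = 1450. Balances: escrow=0, checking=1450, payroll=450
Event 8 (deposit 200 to payroll): payroll: 450 + 200 = 650. Balances: escrow=0, checking=1450, payroll=650
Event 9 (transfer 150 checking -> payroll): checking: 1450 - 150 = 1300, payroll: 650 + 150 = 800. Balances: escrow=0, checking=1300, payroll=800
Event 10 (transfer 150 escrow -> checking): escrow: 0 - 150 = -150, checking: 1300 + 150 = 1450. Balances: escrow=-150, checking=1450, payroll=800

Final balance of payroll: 800

Answer: 800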